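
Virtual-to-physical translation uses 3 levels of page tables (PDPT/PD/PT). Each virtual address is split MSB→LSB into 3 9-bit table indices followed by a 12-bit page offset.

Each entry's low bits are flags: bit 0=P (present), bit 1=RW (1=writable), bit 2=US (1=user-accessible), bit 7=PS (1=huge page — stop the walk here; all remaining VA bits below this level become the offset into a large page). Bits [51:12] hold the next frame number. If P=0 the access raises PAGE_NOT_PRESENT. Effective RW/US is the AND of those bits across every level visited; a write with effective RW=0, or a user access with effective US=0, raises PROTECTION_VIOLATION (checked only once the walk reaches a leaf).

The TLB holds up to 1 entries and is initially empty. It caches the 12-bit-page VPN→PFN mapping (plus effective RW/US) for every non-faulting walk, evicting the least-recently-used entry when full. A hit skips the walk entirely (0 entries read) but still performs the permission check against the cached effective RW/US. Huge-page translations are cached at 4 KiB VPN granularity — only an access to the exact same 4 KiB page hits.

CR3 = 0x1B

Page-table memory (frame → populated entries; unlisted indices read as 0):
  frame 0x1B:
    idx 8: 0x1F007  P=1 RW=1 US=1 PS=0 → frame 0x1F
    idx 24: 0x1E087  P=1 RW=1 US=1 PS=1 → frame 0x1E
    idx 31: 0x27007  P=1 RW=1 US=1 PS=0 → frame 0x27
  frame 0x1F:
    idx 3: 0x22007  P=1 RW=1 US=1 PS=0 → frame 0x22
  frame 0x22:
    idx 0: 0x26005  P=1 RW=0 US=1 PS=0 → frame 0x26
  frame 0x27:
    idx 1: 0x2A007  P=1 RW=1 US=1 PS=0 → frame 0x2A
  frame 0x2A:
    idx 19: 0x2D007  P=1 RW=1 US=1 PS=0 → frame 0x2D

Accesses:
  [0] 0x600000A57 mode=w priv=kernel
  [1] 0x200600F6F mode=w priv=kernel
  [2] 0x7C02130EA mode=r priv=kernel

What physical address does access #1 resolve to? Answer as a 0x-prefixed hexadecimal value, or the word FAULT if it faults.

Trace:
#0 VA=0x600000A57 (w,kernel):
  lvl0: tbl 0x1B, slot 24 ⇒ 0x1E087 (P1/RW1/US1/PS1)
  ⇒ phys 0x1EA57 (huge @L0)  [1 reads]
#1 VA=0x200600F6F (w,kernel):
  lvl0: tbl 0x1B, slot 8 ⇒ 0x1F007 (P1/RW1/US1/PS0)
  lvl1: tbl 0x1F, slot 3 ⇒ 0x22007 (P1/RW1/US1/PS0)
  lvl2: tbl 0x22, slot 0 ⇒ 0x26005 (P1/RW0/US1/PS0)
  ⇒ fault: PROTECTION_VIOLATION  — 3 lookups
#2 VA=0x7C02130EA (r,kernel):
  lvl0: tbl 0x1B, slot 31 ⇒ 0x27007 (P1/RW1/US1/PS0)
  lvl1: tbl 0x27, slot 1 ⇒ 0x2A007 (P1/RW1/US1/PS0)
  lvl2: tbl 0x2A, slot 19 ⇒ 0x2D007 (P1/RW1/US1/PS0)
  ⇒ phys 0x2D0EA  [3 reads]

Access #1 PA: FAULT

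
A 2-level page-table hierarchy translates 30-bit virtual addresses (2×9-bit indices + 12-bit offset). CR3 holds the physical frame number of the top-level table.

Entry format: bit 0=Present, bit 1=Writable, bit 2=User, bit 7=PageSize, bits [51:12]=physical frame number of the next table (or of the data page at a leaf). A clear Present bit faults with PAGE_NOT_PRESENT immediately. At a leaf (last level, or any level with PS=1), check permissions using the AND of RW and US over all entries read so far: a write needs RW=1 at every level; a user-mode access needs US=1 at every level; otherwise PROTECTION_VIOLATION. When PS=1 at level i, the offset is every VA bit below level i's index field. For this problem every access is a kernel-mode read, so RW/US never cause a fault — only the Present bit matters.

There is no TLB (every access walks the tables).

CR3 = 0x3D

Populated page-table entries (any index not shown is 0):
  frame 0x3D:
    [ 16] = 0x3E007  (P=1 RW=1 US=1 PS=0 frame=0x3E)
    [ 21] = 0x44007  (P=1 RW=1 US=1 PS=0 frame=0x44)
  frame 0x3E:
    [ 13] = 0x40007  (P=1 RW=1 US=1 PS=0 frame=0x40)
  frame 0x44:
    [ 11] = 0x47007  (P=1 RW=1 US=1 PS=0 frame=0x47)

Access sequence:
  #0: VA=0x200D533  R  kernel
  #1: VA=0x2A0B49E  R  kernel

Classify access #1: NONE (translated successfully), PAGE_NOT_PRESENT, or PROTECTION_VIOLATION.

Per-access translation:
#0 VA=0x200D533 (r,kernel):
  lvl0: tbl 0x3D, slot 16 ⇒ 0x3E007 (P1/RW1/US1/PS0)
  lvl1: tbl 0x3E, slot 13 ⇒ 0x40007 (P1/RW1/US1/PS0)
  ⇒ phys 0x40533  [2 reads]
#1 VA=0x2A0B49E (r,kernel):
  lvl0: tbl 0x3D, slot 21 ⇒ 0x44007 (P1/RW1/US1/PS0)
  lvl1: tbl 0x44, slot 11 ⇒ 0x47007 (P1/RW1/US1/PS0)
  ⇒ phys 0x4749E  [2 reads]

Access #1 fault: NONE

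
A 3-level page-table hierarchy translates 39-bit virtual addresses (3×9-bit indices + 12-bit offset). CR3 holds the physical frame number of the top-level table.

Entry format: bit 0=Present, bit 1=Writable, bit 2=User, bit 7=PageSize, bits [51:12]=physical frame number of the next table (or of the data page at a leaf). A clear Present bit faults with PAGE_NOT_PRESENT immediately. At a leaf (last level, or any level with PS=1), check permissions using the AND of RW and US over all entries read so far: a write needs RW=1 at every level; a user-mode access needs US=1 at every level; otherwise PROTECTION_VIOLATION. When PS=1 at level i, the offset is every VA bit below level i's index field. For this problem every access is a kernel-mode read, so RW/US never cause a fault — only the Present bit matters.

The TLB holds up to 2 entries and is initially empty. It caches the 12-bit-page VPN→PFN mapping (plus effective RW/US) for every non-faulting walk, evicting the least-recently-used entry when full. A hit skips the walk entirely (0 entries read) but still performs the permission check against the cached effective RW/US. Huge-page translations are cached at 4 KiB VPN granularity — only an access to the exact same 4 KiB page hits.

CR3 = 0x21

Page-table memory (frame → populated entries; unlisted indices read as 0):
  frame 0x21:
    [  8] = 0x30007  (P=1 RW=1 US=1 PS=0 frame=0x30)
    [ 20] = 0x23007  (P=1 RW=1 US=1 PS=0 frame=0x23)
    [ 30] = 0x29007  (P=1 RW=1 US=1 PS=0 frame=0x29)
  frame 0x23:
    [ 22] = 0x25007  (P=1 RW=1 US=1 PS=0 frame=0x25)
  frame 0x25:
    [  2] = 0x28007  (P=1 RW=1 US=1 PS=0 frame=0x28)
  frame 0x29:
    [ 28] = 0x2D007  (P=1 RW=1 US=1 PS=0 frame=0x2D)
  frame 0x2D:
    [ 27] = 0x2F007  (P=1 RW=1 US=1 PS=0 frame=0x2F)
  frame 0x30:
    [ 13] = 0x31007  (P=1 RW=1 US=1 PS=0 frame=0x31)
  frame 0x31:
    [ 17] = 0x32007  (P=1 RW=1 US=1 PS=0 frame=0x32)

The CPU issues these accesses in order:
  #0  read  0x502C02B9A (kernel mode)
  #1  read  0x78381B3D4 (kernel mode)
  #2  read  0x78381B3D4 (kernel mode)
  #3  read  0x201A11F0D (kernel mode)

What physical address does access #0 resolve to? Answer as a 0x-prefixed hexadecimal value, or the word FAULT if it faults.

Walk each access:
#0 VA=0x502C02B9A (r,kernel):
  L0 @0x21[20] → 0x23007  P=1,RW=1,US=1,PS=0
  L1 @0x23[22] → 0x25007  P=1,RW=1,US=1,PS=0
  L2 @0x25[2] → 0x28007  P=1,RW=1,US=1,PS=0
  ✓ 0x28B9A  — 3 lookups
#1 VA=0x78381B3D4 (r,kernel):
  L0 @0x21[30] → 0x29007  P=1,RW=1,US=1,PS=0
  L1 @0x29[28] → 0x2D007  P=1,RW=1,US=1,PS=0
  L2 @0x2D[27] → 0x2F007  P=1,RW=1,US=1,PS=0
  ✓ 0x2F3D4  — 3 lookups
#2 VA=0x78381B3D4 (r,kernel):
  TLB hit vpn=0x78381B → PA=0x2F3D4
#3 VA=0x201A11F0D (r,kernel):
  L0 @0x21[8] → 0x30007  P=1,RW=1,US=1,PS=0
  L1 @0x30[13] → 0x31007  P=1,RW=1,US=1,PS=0
  L2 @0x31[17] → 0x32007  P=1,RW=1,US=1,PS=0
  ✓ 0x32F0D  — 3 lookups

Access #0 PA: 0x28B9A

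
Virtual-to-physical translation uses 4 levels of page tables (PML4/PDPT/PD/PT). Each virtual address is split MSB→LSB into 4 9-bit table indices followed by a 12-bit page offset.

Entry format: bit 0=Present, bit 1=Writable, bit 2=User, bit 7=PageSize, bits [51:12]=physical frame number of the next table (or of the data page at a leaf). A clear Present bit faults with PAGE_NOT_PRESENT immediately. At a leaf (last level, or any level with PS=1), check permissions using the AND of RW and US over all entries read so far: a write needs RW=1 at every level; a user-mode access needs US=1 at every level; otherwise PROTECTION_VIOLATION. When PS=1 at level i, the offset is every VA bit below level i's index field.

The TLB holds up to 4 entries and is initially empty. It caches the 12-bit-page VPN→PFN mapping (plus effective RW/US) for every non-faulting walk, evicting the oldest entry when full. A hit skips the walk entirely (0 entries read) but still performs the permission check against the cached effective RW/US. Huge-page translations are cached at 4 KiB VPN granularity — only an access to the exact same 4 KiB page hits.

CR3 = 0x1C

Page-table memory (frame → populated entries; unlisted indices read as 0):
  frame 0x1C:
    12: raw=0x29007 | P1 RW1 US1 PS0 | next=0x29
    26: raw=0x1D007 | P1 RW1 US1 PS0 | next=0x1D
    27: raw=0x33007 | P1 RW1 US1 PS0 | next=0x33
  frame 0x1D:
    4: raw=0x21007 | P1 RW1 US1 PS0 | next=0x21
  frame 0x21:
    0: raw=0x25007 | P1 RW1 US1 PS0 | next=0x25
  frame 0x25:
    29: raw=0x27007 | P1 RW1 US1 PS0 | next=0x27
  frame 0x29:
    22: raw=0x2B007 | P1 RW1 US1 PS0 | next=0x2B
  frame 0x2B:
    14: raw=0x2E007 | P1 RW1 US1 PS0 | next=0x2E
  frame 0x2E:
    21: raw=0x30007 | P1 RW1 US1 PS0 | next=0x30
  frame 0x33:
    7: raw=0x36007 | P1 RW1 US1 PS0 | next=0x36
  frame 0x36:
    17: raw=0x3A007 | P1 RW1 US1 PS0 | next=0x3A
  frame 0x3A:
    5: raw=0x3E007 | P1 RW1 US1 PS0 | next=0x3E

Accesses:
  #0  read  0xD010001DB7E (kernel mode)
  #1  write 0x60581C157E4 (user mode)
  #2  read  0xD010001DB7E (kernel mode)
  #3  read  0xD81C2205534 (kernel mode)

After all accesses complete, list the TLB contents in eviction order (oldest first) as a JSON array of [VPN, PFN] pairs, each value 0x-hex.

Walk each access:
#0 VA=0xD010001DB7E (r,kernel):
  lvl0: tbl 0x1C, slot 26 ⇒ 0x1D007 (P1/RW1/US1/PS0)
  lvl1: tbl 0x1D, slot 4 ⇒ 0x21007 (P1/RW1/US1/PS0)
  lvl2: tbl 0x21, slot 0 ⇒ 0x25007 (P1/RW1/US1/PS0)
  lvl3: tbl 0x25, slot 29 ⇒ 0x27007 (P1/RW1/US1/PS0)
  → PA=0x27B7E  (4 entries read)
#1 VA=0x60581C157E4 (w,user):
  lvl0: tbl 0x1C, slot 12 ⇒ 0x29007 (P1/RW1/US1/PS0)
  lvl1: tbl 0x29, slot 22 ⇒ 0x2B007 (P1/RW1/US1/PS0)
  lvl2: tbl 0x2B, slot 14 ⇒ 0x2E007 (P1/RW1/US1/PS0)
  lvl3: tbl 0x2E, slot 21 ⇒ 0x30007 (P1/RW1/US1/PS0)
  → PA=0x307E4  (4 entries read)
#2 VA=0xD010001DB7E (r,kernel):
  TLB hit vpn=0xD010001D → PA=0x27B7E
#3 VA=0xD81C2205534 (r,kernel):
  lvl0: tbl 0x1C, slot 27 ⇒ 0x33007 (P1/RW1/US1/PS0)
  lvl1: tbl 0x33, slot 7 ⇒ 0x36007 (P1/RW1/US1/PS0)
  lvl2: tbl 0x36, slot 17 ⇒ 0x3A007 (P1/RW1/US1/PS0)
  lvl3: tbl 0x3A, slot 5 ⇒ 0x3E007 (P1/RW1/US1/PS0)
  → PA=0x3E534  (4 entries read)

TLB: [["0xD010001D", "0x27"], ["0x60581C15", "0x30"], ["0xD81C2205", "0x3E"]]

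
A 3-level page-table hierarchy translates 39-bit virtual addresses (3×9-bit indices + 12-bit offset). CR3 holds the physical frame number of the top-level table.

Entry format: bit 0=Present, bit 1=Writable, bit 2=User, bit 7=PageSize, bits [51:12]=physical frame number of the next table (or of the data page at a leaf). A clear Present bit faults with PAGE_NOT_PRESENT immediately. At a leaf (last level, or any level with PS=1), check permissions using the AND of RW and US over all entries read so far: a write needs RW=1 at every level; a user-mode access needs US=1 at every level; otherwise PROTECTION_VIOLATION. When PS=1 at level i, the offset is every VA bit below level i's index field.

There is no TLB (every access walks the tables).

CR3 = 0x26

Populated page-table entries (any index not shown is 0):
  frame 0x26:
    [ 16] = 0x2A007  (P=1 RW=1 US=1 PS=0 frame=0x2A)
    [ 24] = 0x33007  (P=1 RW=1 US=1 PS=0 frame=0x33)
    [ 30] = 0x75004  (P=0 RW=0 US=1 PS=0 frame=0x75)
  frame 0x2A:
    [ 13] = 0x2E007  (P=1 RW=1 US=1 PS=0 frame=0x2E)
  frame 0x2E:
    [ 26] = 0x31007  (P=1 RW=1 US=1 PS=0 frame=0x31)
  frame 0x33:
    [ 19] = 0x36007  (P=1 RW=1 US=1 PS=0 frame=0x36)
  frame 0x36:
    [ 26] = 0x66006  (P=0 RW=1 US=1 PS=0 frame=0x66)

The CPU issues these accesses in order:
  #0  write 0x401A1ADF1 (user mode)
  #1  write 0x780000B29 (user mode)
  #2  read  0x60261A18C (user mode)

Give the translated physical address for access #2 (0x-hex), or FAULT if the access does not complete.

Per-access translation:
#0 VA=0x401A1ADF1 (w,user):
  L0: frame=0x26 idx=16 entry=0x2A007 [P=1 RW=1 US=1 PS=0]
  L1: frame=0x2A idx=13 entry=0x2E007 [P=1 RW=1 US=1 PS=0]
  L2: frame=0x2E idx=26 entry=0x31007 [P=1 RW=1 US=1 PS=0]
  → PA=0x31DF1  (3 entries read)
#1 VA=0x780000B29 (w,user):
  L0: frame=0x26 idx=30 entry=0x75004 [P=0 RW=0 US=1 PS=0]
  → PAGE_NOT_PRESENT  (1 entries read)
#2 VA=0x60261A18C (r,user):
  L0: frame=0x26 idx=24 entry=0x33007 [P=1 RW=1 US=1 PS=0]
  L1: frame=0x33 idx=19 entry=0x36007 [P=1 RW=1 US=1 PS=0]
  L2: frame=0x36 idx=26 entry=0x66006 [P=0 RW=1 US=1 PS=0]
  → PAGE_NOT_PRESENT  (3 entries read)

Access #2 PA: FAULT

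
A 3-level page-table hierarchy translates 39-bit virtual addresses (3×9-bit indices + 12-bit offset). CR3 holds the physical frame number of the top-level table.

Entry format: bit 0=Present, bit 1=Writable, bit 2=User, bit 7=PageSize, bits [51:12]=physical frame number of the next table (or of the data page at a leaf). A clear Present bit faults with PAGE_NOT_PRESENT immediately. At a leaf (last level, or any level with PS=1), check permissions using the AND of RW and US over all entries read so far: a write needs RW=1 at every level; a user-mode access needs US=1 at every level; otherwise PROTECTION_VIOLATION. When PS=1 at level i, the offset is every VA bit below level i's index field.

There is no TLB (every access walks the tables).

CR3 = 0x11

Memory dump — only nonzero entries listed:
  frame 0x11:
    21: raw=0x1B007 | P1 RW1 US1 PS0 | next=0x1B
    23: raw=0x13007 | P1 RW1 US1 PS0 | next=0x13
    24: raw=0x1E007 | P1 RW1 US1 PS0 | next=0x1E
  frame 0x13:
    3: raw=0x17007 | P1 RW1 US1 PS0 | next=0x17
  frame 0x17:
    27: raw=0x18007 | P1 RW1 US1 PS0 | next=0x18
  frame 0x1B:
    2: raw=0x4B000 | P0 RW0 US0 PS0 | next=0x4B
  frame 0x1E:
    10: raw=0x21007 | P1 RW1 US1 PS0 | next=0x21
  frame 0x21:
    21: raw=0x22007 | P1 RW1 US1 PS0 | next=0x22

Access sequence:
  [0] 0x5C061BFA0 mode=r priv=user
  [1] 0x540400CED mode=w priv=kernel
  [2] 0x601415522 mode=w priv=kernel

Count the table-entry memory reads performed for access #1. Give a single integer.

Walk each access:
#0 VA=0x5C061BFA0 (r,user):
  [0] read 0x11 idx=23: raw=0x13007 flags P=1 W=1 U=1 S=0
  [1] read 0x13 idx=3: raw=0x17007 flags P=1 W=1 U=1 S=0
  [2] read 0x17 idx=27: raw=0x18007 flags P=1 W=1 U=1 S=0
  ⇒ phys 0x18FA0  [3 reads]
#1 VA=0x540400CED (w,kernel):
  [0] read 0x11 idx=21: raw=0x1B007 flags P=1 W=1 U=1 S=0
  [1] read 0x1B idx=2: raw=0x4B000 flags P=0 W=0 U=0 S=0
  ✗ PAGE_NOT_PRESENT  [2 reads]
#2 VA=0x601415522 (w,kernel):
  [0] read 0x11 idx=24: raw=0x1E007 flags P=1 W=1 U=1 S=0
  [1] read 0x1E idx=10: raw=0x21007 flags P=1 W=1 U=1 S=0
  [2] read 0x21 idx=21: raw=0x22007 flags P=1 W=1 U=1 S=0
  ⇒ phys 0x22522  [3 reads]

Entries read for #1: 2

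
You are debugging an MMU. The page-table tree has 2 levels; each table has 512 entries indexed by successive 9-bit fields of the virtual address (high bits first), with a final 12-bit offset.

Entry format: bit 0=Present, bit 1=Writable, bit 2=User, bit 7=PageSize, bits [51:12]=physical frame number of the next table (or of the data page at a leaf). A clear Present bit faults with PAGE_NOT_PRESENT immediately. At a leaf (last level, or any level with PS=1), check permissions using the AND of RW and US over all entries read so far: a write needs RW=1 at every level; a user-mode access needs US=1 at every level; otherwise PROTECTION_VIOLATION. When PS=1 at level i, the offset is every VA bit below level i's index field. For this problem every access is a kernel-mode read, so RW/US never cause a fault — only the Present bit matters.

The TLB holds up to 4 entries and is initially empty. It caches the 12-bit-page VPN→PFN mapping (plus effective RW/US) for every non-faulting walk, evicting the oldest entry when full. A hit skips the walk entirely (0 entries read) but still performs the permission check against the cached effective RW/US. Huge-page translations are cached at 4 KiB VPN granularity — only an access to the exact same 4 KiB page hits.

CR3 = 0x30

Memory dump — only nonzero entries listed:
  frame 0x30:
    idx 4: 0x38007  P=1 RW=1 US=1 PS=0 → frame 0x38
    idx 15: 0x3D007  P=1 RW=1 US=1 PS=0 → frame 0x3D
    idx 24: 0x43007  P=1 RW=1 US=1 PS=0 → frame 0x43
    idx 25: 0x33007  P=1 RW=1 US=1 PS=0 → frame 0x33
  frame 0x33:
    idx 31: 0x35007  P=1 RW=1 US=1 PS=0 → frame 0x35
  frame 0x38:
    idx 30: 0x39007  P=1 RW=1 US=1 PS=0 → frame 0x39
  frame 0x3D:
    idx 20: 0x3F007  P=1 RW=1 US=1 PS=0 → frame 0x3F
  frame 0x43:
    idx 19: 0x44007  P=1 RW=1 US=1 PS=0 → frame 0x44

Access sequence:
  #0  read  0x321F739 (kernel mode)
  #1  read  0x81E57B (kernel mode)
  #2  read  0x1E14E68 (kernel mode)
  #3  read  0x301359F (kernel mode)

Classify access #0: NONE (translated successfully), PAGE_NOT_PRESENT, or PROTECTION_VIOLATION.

Per-access translation:
#0 VA=0x321F739 (r,kernel):
  lvl0: tbl 0x30, slot 25 ⇒ 0x33007 (P1/RW1/US1/PS0)
  lvl1: tbl 0x33, slot 31 ⇒ 0x35007 (P1/RW1/US1/PS0)
  ⇒ phys 0x35739  [2 reads]
#1 VA=0x81E57B (r,kernel):
  lvl0: tbl 0x30, slot 4 ⇒ 0x38007 (P1/RW1/US1/PS0)
  lvl1: tbl 0x38, slot 30 ⇒ 0x39007 (P1/RW1/US1/PS0)
  ⇒ phys 0x3957B  [2 reads]
#2 VA=0x1E14E68 (r,kernel):
  lvl0: tbl 0x30, slot 15 ⇒ 0x3D007 (P1/RW1/US1/PS0)
  lvl1: tbl 0x3D, slot 20 ⇒ 0x3F007 (P1/RW1/US1/PS0)
  ⇒ phys 0x3FE68  [2 reads]
#3 VA=0x301359F (r,kernel):
  lvl0: tbl 0x30, slot 24 ⇒ 0x43007 (P1/RW1/US1/PS0)
  lvl1: tbl 0x43, slot 19 ⇒ 0x44007 (P1/RW1/US1/PS0)
  ⇒ phys 0x4459F  [2 reads]

Access #0 fault: NONE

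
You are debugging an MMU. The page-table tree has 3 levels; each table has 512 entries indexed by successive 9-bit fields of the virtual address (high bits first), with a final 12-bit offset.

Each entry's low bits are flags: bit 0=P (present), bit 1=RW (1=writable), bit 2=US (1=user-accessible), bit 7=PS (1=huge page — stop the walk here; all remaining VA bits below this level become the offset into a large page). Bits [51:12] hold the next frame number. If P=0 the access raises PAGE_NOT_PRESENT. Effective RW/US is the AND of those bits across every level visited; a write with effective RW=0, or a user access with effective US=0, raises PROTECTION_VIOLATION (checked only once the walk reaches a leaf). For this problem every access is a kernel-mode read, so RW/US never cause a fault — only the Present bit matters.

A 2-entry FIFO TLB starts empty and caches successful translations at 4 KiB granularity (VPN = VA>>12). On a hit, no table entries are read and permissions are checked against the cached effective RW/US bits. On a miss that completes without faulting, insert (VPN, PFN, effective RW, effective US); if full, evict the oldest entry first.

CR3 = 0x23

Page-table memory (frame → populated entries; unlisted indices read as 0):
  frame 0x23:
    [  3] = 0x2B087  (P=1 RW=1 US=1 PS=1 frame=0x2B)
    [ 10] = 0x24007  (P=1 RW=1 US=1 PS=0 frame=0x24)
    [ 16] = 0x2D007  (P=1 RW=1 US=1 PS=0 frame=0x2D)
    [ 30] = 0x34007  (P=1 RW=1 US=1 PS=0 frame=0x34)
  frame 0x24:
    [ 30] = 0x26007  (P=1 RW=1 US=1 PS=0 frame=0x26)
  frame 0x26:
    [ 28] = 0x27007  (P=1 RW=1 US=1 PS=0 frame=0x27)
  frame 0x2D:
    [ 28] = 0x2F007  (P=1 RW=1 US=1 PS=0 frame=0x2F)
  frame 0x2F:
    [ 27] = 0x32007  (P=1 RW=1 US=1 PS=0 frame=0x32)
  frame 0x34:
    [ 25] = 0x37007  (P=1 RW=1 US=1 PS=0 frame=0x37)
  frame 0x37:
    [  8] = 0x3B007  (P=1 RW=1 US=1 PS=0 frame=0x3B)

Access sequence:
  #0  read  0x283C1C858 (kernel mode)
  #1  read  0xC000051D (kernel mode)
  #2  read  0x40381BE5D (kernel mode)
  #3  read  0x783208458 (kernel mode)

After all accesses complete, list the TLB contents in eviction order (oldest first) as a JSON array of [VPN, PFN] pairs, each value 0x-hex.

Walk each access:
#0 VA=0x283C1C858 (r,kernel):
  L0: frame=0x23 idx=10 entry=0x24007 [P=1 RW=1 US=1 PS=0]
  L1: frame=0x24 idx=30 entry=0x26007 [P=1 RW=1 US=1 PS=0]
  L2: frame=0x26 idx=28 entry=0x27007 [P=1 RW=1 US=1 PS=0]
  ⇒ phys 0x27858  [3 reads]
#1 VA=0xC000051D (r,kernel):
  L0: frame=0x23 idx=3 entry=0x2B087 [P=1 RW=1 US=1 PS=1]
  ⇒ phys 0x2B51D (huge @L0)  [1 reads]
#2 VA=0x40381BE5D (r,kernel):
  L0: frame=0x23 idx=16 entry=0x2D007 [P=1 RW=1 US=1 PS=0]
  L1: frame=0x2D idx=28 entry=0x2F007 [P=1 RW=1 US=1 PS=0]
  L2: frame=0x2F idx=27 entry=0x32007 [P=1 RW=1 US=1 PS=0]
  ⇒ phys 0x32E5D  [3 reads]
#3 VA=0x783208458 (r,kernel):
  L0: frame=0x23 idx=30 entry=0x34007 [P=1 RW=1 US=1 PS=0]
  L1: frame=0x34 idx=25 entry=0x37007 [P=1 RW=1 US=1 PS=0]
  L2: frame=0x37 idx=8 entry=0x3B007 [P=1 RW=1 US=1 PS=0]
  ⇒ phys 0x3B458  [3 reads]

TLB: [["0x40381B", "0x32"], ["0x783208", "0x3B"]]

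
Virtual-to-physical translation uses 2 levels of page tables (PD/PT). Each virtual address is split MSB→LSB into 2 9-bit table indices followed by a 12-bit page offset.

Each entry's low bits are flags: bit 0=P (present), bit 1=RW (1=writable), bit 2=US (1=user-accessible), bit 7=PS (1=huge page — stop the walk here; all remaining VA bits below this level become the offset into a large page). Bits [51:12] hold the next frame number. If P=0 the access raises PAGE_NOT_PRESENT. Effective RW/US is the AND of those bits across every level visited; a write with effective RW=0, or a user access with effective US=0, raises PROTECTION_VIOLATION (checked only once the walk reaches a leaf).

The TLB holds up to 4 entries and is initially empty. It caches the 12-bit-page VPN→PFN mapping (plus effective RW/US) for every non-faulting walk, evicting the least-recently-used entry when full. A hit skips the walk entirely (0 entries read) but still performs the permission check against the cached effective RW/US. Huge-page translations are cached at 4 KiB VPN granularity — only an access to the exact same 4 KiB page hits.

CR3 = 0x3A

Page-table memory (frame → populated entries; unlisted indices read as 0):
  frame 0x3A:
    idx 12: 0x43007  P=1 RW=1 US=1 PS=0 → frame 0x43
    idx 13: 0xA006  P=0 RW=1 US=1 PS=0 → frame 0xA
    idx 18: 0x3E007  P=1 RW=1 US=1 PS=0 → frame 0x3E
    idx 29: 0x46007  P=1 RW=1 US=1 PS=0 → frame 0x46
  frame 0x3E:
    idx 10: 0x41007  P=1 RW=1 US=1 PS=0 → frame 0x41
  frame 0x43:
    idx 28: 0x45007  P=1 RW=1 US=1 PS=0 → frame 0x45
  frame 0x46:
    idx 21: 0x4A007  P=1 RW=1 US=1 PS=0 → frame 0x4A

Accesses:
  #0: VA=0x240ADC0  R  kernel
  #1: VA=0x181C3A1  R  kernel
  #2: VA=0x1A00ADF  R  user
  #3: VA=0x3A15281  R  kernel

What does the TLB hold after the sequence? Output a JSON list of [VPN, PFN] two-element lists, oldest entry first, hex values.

Trace:
#0 VA=0x240ADC0 (r,kernel):
  L0 @0x3A[18] → 0x3E007  P=1,RW=1,US=1,PS=0
  L1 @0x3E[10] → 0x41007  P=1,RW=1,US=1,PS=0
  → PA=0x41DC0  (2 entries read)
#1 VA=0x181C3A1 (r,kernel):
  L0 @0x3A[12] → 0x43007  P=1,RW=1,US=1,PS=0
  L1 @0x43[28] → 0x45007  P=1,RW=1,US=1,PS=0
  → PA=0x453A1  (2 entries read)
#2 VA=0x1A00ADF (r,user):
  L0 @0x3A[13] → 0xA006  P=0,RW=1,US=1,PS=0
  ✗ PAGE_NOT_PRESENT  [1 reads]
#3 VA=0x3A15281 (r,kernel):
  L0 @0x3A[29] → 0x46007  P=1,RW=1,US=1,PS=0
  L1 @0x46[21] → 0x4A007  P=1,RW=1,US=1,PS=0
  → PA=0x4A281  (2 entries read)

TLB: [["0x240A", "0x41"], ["0x181C", "0x45"], ["0x3A15", "0x4A"]]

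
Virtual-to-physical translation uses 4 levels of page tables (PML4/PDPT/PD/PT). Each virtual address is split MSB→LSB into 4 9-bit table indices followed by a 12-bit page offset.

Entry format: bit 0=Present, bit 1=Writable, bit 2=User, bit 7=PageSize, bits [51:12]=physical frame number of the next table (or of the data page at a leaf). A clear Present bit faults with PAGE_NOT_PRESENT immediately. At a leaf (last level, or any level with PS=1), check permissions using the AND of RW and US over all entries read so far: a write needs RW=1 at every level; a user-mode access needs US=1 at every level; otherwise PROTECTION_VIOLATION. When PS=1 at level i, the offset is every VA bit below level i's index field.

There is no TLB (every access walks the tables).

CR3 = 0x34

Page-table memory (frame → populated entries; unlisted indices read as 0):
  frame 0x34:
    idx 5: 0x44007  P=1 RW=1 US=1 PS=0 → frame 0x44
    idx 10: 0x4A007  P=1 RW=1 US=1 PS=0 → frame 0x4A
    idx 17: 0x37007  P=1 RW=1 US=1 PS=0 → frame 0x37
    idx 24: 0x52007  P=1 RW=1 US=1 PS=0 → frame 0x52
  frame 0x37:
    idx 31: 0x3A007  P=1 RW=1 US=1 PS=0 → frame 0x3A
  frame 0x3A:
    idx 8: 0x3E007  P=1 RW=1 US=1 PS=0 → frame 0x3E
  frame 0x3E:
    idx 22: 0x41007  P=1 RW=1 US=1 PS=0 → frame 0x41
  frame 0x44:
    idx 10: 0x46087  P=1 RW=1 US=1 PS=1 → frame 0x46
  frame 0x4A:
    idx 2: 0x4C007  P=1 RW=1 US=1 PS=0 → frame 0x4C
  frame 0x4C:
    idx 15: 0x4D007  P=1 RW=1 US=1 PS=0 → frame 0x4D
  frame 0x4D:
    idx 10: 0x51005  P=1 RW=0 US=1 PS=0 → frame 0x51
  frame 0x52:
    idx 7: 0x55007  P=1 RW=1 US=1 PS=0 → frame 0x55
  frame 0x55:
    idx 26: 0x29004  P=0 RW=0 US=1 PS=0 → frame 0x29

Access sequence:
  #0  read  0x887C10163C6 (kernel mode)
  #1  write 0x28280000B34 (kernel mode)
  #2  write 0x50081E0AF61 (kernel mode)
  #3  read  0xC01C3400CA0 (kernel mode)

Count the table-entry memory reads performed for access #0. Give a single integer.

Per-access translation:
#0 VA=0x887C10163C6 (r,kernel):
  lvl0: tbl 0x34, slot 17 ⇒ 0x37007 (P1/RW1/US1/PS0)
  lvl1: tbl 0x37, slot 31 ⇒ 0x3A007 (P1/RW1/US1/PS0)
  lvl2: tbl 0x3A, slot 8 ⇒ 0x3E007 (P1/RW1/US1/PS0)
  lvl3: tbl 0x3E, slot 22 ⇒ 0x41007 (P1/RW1/US1/PS0)
  ✓ 0x413C6  — 4 lookups
#1 VA=0x28280000B34 (w,kernel):
  lvl0: tbl 0x34, slot 5 ⇒ 0x44007 (P1/RW1/US1/PS0)
  lvl1: tbl 0x44, slot 10 ⇒ 0x46087 (P1/RW1/US1/PS1)
  ✓ 0x46B34 (huge @L1)  — 2 lookups
#2 VA=0x50081E0AF61 (w,kernel):
  lvl0: tbl 0x34, slot 10 ⇒ 0x4A007 (P1/RW1/US1/PS0)
  lvl1: tbl 0x4A, slot 2 ⇒ 0x4C007 (P1/RW1/US1/PS0)
  lvl2: tbl 0x4C, slot 15 ⇒ 0x4D007 (P1/RW1/US1/PS0)
  lvl3: tbl 0x4D, slot 10 ⇒ 0x51005 (P1/RW0/US1/PS0)
  → PROTECTION_VIOLATION  (4 entries read)
#3 VA=0xC01C3400CA0 (r,kernel):
  lvl0: tbl 0x34, slot 24 ⇒ 0x52007 (P1/RW1/US1/PS0)
  lvl1: tbl 0x52, slot 7 ⇒ 0x55007 (P1/RW1/US1/PS0)
  lvl2: tbl 0x55, slot 26 ⇒ 0x29004 (P0/RW0/US1/PS0)
  → PAGE_NOT_PRESENT  (3 entries read)

Entries read for #0: 4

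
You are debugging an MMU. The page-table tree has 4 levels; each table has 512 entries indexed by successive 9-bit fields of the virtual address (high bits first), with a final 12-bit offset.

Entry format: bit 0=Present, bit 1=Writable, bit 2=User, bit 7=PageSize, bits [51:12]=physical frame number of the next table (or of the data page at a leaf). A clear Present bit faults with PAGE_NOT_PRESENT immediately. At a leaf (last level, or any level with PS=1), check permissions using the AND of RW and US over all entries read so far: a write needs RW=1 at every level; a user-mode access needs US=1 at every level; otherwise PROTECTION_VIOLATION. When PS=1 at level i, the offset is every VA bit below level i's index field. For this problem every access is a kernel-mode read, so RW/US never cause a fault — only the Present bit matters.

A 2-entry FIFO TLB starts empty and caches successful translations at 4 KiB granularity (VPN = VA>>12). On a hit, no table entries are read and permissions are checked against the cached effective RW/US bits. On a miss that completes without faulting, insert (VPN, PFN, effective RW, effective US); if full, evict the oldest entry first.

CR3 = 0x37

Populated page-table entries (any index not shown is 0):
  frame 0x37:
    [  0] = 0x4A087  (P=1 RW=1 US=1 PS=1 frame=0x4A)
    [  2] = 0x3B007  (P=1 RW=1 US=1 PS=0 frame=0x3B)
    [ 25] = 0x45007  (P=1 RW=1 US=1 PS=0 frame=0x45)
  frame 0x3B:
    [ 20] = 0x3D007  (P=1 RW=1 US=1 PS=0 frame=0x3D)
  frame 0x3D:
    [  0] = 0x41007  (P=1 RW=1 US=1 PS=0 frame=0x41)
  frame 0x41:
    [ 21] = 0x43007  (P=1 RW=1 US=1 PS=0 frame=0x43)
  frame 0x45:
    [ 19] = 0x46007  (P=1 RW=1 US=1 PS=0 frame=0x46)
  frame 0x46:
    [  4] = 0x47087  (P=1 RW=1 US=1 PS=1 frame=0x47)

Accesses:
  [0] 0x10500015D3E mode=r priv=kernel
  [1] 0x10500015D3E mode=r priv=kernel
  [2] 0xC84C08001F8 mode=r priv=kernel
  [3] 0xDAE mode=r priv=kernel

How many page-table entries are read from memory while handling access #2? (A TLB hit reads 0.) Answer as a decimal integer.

Per-access translation:
#0 VA=0x10500015D3E (r,kernel):
  [0] read 0x37 idx=2: raw=0x3B007 flags P=1 W=1 U=1 S=0
  [1] read 0x3B idx=20: raw=0x3D007 flags P=1 W=1 U=1 S=0
  [2] read 0x3D idx=0: raw=0x41007 flags P=1 W=1 U=1 S=0
  [3] read 0x41 idx=21: raw=0x43007 flags P=1 W=1 U=1 S=0
  ✓ 0x43D3E  — 4 lookups
#1 VA=0x10500015D3E (r,kernel):
  TLB hit vpn=0x10500015 → PA=0x43D3E
#2 VA=0xC84C08001F8 (r,kernel):
  [0] read 0x37 idx=25: raw=0x45007 flags P=1 W=1 U=1 S=0
  [1] read 0x45 idx=19: raw=0x46007 flags P=1 W=1 U=1 S=0
  [2] read 0x46 idx=4: raw=0x47087 flags P=1 W=1 U=1 S=1
  ✓ 0x471F8 (huge @L2)  — 3 lookups
#3 VA=0xDAE (r,kernel):
  [0] read 0x37 idx=0: raw=0x4A087 flags P=1 W=1 U=1 S=1
  ✓ 0x4ADAE (huge @L0)  — 1 lookups

Entries read for #2: 3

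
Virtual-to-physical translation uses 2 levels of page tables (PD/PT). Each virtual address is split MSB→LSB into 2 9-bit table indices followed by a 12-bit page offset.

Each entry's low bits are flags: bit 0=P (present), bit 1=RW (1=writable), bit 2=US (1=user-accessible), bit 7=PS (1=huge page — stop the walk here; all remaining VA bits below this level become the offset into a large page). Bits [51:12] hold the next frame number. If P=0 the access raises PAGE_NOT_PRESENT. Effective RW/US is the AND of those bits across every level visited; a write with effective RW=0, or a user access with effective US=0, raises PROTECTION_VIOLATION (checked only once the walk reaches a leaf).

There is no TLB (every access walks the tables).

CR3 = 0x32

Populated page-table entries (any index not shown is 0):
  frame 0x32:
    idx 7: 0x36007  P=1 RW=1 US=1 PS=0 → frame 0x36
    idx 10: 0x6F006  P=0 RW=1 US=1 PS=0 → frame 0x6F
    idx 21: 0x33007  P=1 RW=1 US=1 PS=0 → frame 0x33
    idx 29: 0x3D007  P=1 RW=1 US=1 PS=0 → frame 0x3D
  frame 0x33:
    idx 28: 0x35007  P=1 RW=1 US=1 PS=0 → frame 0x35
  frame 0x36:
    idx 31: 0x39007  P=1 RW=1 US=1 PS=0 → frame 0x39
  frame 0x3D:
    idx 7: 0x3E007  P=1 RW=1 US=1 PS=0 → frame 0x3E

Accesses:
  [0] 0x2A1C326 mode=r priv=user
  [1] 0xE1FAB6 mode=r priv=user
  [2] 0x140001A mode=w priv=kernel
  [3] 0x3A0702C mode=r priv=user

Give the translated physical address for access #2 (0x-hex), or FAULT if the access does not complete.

Walk each access:
#0 VA=0x2A1C326 (r,user):
  L0: frame=0x32 idx=21 entry=0x33007 [P=1 RW=1 US=1 PS=0]
  L1: frame=0x33 idx=28 entry=0x35007 [P=1 RW=1 US=1 PS=0]
  → PA=0x35326  (2 entries read)
#1 VA=0xE1FAB6 (r,user):
  L0: frame=0x32 idx=7 entry=0x36007 [P=1 RW=1 US=1 PS=0]
  L1: frame=0x36 idx=31 entry=0x39007 [P=1 RW=1 US=1 PS=0]
  → PA=0x39AB6  (2 entries read)
#2 VA=0x140001A (w,kernel):
  L0: frame=0x32 idx=10 entry=0x6F006 [P=0 RW=1 US=1 PS=0]
  ⇒ fault: PAGE_NOT_PRESENT  — 1 lookups
#3 VA=0x3A0702C (r,user):
  L0: frame=0x32 idx=29 entry=0x3D007 [P=1 RW=1 US=1 PS=0]
  L1: frame=0x3D idx=7 entry=0x3E007 [P=1 RW=1 US=1 PS=0]
  → PA=0x3E02C  (2 entries read)

Access #2 PA: FAULT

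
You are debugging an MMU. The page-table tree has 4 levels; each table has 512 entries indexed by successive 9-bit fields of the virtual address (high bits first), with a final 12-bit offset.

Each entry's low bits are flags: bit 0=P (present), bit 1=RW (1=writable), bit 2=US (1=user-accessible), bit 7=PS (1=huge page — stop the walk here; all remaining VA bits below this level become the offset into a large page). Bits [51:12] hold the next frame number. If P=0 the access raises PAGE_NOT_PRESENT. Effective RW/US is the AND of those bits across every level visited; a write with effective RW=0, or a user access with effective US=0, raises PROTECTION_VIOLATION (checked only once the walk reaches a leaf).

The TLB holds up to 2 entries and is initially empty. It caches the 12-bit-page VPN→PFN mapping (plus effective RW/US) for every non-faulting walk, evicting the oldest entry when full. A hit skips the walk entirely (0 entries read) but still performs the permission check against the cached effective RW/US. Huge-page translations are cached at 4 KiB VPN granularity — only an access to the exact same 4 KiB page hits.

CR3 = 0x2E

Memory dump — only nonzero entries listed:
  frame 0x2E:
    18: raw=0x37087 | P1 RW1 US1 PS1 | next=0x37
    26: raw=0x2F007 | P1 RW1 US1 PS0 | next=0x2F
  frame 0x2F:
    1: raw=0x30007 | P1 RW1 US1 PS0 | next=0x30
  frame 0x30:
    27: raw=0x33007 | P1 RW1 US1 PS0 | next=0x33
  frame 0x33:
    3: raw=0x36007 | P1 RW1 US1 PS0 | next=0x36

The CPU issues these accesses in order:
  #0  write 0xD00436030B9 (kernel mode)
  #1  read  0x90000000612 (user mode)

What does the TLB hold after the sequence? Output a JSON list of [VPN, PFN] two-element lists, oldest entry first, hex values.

Walk each access:
#0 VA=0xD00436030B9 (w,kernel):
  L0: frame=0x2E idx=26 entry=0x2F007 [P=1 RW=1 US=1 PS=0]
  L1: frame=0x2F idx=1 entry=0x30007 [P=1 RW=1 US=1 PS=0]
  L2: frame=0x30 idx=27 entry=0x33007 [P=1 RW=1 US=1 PS=0]
  L3: frame=0x33 idx=3 entry=0x36007 [P=1 RW=1 US=1 PS=0]
  ⇒ phys 0x360B9  [4 reads]
#1 VA=0x90000000612 (r,user):
  L0: frame=0x2E idx=18 entry=0x37087 [P=1 RW=1 US=1 PS=1]
  ⇒ phys 0x37612 (huge @L0)  [1 reads]

TLB: [["0xD0043603", "0x36"], ["0x90000000", "0x37"]]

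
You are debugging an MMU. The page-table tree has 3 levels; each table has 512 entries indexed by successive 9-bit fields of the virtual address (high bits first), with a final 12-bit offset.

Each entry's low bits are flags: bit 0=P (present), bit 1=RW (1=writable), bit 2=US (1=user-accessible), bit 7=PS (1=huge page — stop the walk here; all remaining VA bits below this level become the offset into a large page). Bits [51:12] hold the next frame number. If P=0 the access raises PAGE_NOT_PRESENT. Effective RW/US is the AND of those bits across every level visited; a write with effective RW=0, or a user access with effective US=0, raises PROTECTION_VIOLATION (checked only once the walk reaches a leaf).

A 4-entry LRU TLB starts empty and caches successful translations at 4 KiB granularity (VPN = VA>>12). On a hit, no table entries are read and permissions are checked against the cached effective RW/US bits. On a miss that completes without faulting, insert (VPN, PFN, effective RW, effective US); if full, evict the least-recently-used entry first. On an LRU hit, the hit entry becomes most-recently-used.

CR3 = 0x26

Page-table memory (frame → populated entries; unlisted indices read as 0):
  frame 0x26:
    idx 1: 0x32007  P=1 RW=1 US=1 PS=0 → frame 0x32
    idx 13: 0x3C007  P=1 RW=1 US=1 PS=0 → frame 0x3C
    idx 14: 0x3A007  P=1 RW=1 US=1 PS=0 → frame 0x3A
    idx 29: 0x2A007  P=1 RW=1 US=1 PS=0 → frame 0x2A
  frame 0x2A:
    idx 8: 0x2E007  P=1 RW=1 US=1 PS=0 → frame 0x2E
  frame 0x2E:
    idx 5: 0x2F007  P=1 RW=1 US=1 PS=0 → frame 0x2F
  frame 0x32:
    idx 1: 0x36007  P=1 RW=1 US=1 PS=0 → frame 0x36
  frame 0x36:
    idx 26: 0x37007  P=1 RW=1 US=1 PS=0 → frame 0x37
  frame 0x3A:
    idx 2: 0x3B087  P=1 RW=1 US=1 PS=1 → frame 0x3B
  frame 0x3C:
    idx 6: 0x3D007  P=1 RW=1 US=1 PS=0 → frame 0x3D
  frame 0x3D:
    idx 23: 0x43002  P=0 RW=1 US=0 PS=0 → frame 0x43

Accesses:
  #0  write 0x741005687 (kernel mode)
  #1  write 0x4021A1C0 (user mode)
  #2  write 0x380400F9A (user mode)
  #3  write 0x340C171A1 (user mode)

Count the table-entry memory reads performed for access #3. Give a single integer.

Walk each access:
#0 VA=0x741005687 (w,kernel):
  L0 @0x26[29] → 0x2A007  P=1,RW=1,US=1,PS=0
  L1 @0x2A[8] → 0x2E007  P=1,RW=1,US=1,PS=0
  L2 @0x2E[5] → 0x2F007  P=1,RW=1,US=1,PS=0
  ✓ 0x2F687  — 3 lookups
#1 VA=0x4021A1C0 (w,user):
  L0 @0x26[1] → 0x32007  P=1,RW=1,US=1,PS=0
  L1 @0x32[1] → 0x36007  P=1,RW=1,US=1,PS=0
  L2 @0x36[26] → 0x37007  P=1,RW=1,US=1,PS=0
  ✓ 0x371C0  — 3 lookups
#2 VA=0x380400F9A (w,user):
  L0 @0x26[14] → 0x3A007  P=1,RW=1,US=1,PS=0
  L1 @0x3A[2] → 0x3B087  P=1,RW=1,US=1,PS=1
  ✓ 0x3BF9A (huge @L1)  — 2 lookups
#3 VA=0x340C171A1 (w,user):
  L0 @0x26[13] → 0x3C007  P=1,RW=1,US=1,PS=0
  L1 @0x3C[6] → 0x3D007  P=1,RW=1,US=1,PS=0
  L2 @0x3D[23] → 0x43002  P=0,RW=1,US=0,PS=0
  → PAGE_NOT_PRESENT  (3 entries read)

Entries read for #3: 3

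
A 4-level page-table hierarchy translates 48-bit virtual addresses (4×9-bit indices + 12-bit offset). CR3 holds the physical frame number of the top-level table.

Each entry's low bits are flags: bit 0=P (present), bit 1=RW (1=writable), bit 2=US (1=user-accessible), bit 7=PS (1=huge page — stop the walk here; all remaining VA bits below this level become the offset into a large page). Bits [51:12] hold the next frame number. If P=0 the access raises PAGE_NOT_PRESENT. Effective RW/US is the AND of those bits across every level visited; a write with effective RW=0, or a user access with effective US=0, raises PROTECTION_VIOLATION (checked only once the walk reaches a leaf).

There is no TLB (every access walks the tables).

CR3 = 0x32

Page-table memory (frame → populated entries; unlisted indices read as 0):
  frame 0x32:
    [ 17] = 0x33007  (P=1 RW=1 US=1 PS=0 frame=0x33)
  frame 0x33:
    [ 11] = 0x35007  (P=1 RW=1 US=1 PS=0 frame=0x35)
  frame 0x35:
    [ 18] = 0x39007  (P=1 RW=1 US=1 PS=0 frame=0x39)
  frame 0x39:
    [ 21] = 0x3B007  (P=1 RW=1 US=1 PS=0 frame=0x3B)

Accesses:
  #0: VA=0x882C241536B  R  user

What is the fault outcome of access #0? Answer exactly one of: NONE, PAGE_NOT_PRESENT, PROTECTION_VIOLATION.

Trace:
#0 VA=0x882C241536B (r,user):
  [0] read 0x32 idx=17: raw=0x33007 flags P=1 W=1 U=1 S=0
  [1] read 0x33 idx=11: raw=0x35007 flags P=1 W=1 U=1 S=0
  [2] read 0x35 idx=18: raw=0x39007 flags P=1 W=1 U=1 S=0
  [3] read 0x39 idx=21: raw=0x3B007 flags P=1 W=1 U=1 S=0
  ⇒ phys 0x3B36B  [4 reads]

Access #0 fault: NONE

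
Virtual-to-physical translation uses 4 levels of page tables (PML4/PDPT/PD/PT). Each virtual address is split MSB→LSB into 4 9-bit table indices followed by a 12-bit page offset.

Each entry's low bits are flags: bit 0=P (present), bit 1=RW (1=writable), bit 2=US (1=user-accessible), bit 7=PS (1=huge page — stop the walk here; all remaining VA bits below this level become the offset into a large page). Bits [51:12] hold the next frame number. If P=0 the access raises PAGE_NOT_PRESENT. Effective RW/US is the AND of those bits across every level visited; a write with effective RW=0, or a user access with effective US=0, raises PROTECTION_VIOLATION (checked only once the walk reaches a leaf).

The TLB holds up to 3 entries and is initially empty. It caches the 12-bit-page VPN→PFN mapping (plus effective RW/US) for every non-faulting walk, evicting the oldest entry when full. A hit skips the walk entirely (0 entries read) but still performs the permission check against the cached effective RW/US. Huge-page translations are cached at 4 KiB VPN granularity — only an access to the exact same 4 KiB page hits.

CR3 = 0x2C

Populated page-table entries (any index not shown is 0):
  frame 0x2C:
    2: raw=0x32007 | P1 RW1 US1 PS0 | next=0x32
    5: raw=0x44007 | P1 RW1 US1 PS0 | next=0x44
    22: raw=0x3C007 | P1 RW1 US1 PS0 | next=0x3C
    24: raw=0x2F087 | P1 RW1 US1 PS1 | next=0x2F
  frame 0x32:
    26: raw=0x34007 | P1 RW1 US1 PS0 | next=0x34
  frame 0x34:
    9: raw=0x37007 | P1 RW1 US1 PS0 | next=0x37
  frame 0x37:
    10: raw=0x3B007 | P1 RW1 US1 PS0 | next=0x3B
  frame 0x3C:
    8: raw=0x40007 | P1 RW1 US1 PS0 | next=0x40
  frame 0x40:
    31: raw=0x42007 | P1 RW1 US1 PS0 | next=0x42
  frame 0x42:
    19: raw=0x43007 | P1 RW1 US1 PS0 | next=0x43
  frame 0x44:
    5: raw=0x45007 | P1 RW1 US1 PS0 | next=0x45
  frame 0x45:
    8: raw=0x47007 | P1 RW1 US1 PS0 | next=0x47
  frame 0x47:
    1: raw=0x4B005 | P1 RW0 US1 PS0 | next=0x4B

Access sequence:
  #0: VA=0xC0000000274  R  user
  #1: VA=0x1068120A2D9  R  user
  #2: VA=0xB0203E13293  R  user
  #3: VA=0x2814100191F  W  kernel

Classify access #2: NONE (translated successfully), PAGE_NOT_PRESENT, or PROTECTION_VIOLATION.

Per-access translation:
#0 VA=0xC0000000274 (r,user):
  L0 @0x2C[24] → 0x2F087  P=1,RW=1,US=1,PS=1
  ⇒ phys 0x2F274 (huge @L0)  [1 reads]
#1 VA=0x1068120A2D9 (r,user):
  L0 @0x2C[2] → 0x32007  P=1,RW=1,US=1,PS=0
  L1 @0x32[26] → 0x34007  P=1,RW=1,US=1,PS=0
  L2 @0x34[9] → 0x37007  P=1,RW=1,US=1,PS=0
  L3 @0x37[10] → 0x3B007  P=1,RW=1,US=1,PS=0
  ⇒ phys 0x3B2D9  [4 reads]
#2 VA=0xB0203E13293 (r,user):
  L0 @0x2C[22] → 0x3C007  P=1,RW=1,US=1,PS=0
  L1 @0x3C[8] → 0x40007  P=1,RW=1,US=1,PS=0
  L2 @0x40[31] → 0x42007  P=1,RW=1,US=1,PS=0
  L3 @0x42[19] → 0x43007  P=1,RW=1,US=1,PS=0
  ⇒ phys 0x43293  [4 reads]
#3 VA=0x2814100191F (w,kernel):
  L0 @0x2C[5] → 0x44007  P=1,RW=1,US=1,PS=0
  L1 @0x44[5] → 0x45007  P=1,RW=1,US=1,PS=0
  L2 @0x45[8] → 0x47007  P=1,RW=1,US=1,PS=0
  L3 @0x47[1] → 0x4B005  P=1,RW=0,US=1,PS=0
  ⇒ fault: PROTECTION_VIOLATION  — 4 lookups

Access #2 fault: NONE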